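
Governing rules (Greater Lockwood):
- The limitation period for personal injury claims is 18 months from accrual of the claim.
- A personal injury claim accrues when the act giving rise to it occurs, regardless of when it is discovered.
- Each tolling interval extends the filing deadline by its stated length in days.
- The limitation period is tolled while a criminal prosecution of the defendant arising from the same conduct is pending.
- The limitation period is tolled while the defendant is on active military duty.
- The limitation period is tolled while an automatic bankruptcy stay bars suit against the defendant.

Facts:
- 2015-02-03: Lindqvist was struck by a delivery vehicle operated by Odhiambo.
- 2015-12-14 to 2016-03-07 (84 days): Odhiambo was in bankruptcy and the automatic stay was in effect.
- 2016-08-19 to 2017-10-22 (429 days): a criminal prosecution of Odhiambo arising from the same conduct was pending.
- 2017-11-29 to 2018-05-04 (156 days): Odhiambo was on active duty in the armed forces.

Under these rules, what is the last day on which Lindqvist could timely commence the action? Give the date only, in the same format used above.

2018-06-03

The claim accrued on 2015-02-03, when the wrongful act occurred.
Adding the 18 months base period to 2015-02-03 gives a deadline of 2016-08-03, before any tolling.
Because the automatic bankruptcy stay ran from 2015-12-14 to 2016-03-07, the deadline is extended by 84 days to 2016-10-26.
Because the pending criminal prosecution ran from 2016-08-19 to 2017-10-22, the deadline is extended by 429 days to 2017-12-29.
Because the defendant's active military service ran from 2017-11-29 to 2018-05-04, the deadline is extended by 156 days to 2018-06-03.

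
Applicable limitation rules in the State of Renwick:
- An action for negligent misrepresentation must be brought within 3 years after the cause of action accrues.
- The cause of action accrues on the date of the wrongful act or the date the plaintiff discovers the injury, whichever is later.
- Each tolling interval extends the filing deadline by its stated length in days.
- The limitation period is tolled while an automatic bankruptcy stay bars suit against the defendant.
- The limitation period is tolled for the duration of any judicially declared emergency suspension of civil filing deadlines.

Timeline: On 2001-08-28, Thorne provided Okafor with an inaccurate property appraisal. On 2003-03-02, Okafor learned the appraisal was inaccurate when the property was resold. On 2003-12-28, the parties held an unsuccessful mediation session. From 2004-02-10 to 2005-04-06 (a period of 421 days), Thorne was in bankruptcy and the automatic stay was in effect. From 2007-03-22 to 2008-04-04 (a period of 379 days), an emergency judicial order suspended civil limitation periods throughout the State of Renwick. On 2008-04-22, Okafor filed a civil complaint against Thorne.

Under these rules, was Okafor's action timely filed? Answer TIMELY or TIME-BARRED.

Because discovery on 2003-03-02 post-dates the 2001-08-28 act, accrual under the later-of rule falls on 2003-03-02.
3 years from 2003-03-02 is 2006-03-02.
The automatic bankruptcy stay from 2004-02-10 to 2005-04-06 tolled the period for 421 days, extending the deadline to 2007-04-27.
The period was tolled for 379 days by the emergency suspension of filing deadlines (2007-03-22 to 2008-04-04), pushing the deadline to 2008-05-10.
The other events in the timeline have no effect on the limitation period under the stated rules.
Okafor filed on 2008-04-22, before the 2008-05-10 deadline, so the action is timely.

TIMELY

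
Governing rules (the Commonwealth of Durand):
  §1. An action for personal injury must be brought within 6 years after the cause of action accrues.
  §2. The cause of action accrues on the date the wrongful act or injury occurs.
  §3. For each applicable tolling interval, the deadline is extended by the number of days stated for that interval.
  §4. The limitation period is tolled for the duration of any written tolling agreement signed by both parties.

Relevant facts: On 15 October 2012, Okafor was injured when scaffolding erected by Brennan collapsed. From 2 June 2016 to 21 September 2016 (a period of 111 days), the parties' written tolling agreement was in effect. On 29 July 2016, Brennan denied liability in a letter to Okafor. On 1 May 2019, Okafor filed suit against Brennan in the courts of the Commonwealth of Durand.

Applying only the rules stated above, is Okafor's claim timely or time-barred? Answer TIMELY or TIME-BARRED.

The claim accrued on 15 October 2012, when the wrongful act occurred.
Adding the 6 years base period to 15 October 2012 gives a deadline of 15 October 2018, before any tolling.
The written tolling agreement from 2 June 2016 to 21 September 2016 tolled the period for 111 days, extending the deadline to 3 February 2019.
The other events in the timeline have no effect on the limitation period under the stated rules.
The 1 May 2019 filing falls after the 3 February 2019 deadline; the claim is time-barred.

TIME-BARRED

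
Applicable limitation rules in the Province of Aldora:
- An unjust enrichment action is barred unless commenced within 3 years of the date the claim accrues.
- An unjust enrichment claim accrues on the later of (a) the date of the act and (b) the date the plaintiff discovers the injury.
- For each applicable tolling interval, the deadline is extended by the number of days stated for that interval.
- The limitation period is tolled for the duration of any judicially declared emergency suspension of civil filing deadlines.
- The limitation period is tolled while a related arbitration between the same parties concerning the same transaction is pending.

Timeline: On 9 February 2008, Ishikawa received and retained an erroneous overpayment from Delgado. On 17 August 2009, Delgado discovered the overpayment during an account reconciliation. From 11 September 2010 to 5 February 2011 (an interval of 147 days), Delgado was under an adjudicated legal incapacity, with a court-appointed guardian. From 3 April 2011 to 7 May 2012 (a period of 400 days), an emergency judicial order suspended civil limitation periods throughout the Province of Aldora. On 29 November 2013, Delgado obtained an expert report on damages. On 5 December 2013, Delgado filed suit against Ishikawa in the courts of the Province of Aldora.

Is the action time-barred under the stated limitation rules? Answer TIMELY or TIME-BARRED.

TIME-BARRED

Because discovery on 17 August 2009 post-dates the 9 February 2008 act, accrual under the later-of rule falls on 17 August 2009.
Adding the 3 years base period to 17 August 2009 gives a deadline of 17 August 2012, before any tolling.
The period was tolled for 400 days by the emergency suspension of filing deadlines (3 April 2011 to 7 May 2012), pushing the deadline to 21 September 2013.
The plaintiff's legal incapacity from 11 September 2010 to 5 February 2011 does not toll the period, because no stated rule makes the plaintiff's incapacity a tolling event.
The other events in the timeline have no effect on the limitation period under the stated rules.
Delgado filed on 5 December 2013, after the 21 September 2013 deadline, so the action is time-barred.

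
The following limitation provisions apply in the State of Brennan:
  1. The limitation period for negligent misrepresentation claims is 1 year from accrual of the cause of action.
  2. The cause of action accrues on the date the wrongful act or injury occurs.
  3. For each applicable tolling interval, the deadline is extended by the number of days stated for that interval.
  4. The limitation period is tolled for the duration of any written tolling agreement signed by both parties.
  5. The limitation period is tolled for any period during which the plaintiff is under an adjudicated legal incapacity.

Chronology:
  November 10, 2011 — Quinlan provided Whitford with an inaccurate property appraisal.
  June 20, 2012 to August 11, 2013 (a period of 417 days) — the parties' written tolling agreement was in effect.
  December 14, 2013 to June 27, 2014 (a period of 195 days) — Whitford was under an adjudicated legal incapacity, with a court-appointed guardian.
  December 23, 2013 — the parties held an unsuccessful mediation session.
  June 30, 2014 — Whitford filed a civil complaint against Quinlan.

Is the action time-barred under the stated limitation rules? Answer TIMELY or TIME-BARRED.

TIMELY

The limitation period began to run on November 10, 2011.
Adding the 1 year base period to November 10, 2011 gives a deadline of November 10, 2012, before any tolling.
Because the written tolling agreement ran from June 20, 2012 to August 11, 2013, the deadline is extended by 417 days to January 1, 2014.
Because the plaintiff's legal incapacity ran from December 14, 2013 to June 27, 2014, the deadline is extended by 195 days to July 15, 2014.
The other events in the timeline have no effect on the limitation period under the stated rules.
Whitford filed on June 30, 2014, before the July 15, 2014 deadline, so the action is timely.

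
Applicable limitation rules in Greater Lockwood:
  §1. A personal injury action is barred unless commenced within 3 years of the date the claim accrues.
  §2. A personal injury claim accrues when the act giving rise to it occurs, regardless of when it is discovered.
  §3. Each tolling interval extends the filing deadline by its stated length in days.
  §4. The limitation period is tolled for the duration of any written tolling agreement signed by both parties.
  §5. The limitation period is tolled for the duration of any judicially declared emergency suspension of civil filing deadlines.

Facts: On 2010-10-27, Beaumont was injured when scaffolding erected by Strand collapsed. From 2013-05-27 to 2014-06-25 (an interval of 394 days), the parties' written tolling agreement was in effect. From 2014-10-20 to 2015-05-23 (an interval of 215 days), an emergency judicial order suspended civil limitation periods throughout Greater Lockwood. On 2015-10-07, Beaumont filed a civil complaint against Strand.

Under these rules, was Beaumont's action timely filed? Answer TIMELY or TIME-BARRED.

The limitation period began to run on 2010-10-27.
3 years from 2010-10-27 is 2013-10-27.
Because the written tolling agreement ran from 2013-05-27 to 2014-06-25, the deadline is extended by 394 days to 2014-11-25.
The period was tolled for 215 days by the emergency suspension of filing deadlines (2014-10-20 to 2015-05-23), pushing the deadline to 2015-06-28.
Filing on 2015-10-07 missed the 2015-06-28 deadline — the action is time-barred.

TIME-BARRED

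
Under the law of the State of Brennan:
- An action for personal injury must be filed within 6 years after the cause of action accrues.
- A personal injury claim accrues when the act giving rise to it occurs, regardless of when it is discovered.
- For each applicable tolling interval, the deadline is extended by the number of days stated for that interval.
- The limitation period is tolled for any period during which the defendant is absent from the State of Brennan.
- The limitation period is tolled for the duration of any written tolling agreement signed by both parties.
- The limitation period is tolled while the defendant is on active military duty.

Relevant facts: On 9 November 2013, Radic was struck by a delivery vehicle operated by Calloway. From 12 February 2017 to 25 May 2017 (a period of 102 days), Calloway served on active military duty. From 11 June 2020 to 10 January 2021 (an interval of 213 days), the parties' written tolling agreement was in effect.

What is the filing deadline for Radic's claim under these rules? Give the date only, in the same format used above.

The claim accrued on 9 November 2013, when the wrongful act occurred.
Adding the 6 years base period to 9 November 2013 gives a deadline of 9 November 2019, before any tolling.
The defendant's active military service from 12 February 2017 to 25 May 2017 tolled the period for 102 days, extending the deadline to 19 February 2020.
The written tolling agreement from 11 June 2020 to 10 January 2021 began after the period had already run on 19 February 2020, so it has no tolling effect.

19 February 2020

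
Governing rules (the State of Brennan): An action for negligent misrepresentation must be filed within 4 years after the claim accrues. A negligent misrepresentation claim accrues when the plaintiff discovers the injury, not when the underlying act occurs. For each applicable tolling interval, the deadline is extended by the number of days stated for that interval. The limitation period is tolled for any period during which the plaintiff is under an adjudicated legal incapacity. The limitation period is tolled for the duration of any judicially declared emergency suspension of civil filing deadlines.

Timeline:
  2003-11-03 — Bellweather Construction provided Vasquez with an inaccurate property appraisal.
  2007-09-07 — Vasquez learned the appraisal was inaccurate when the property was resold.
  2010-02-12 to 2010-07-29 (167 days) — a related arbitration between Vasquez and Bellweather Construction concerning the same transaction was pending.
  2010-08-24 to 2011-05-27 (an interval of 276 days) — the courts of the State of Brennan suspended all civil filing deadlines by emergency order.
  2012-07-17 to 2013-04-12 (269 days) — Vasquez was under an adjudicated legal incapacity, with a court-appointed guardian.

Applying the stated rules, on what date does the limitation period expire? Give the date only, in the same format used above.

2012-06-09

Under the discovery rule, the claim accrued on 2007-09-07, when Vasquez discovered the injury — not on the 2003-11-03 date of the underlying act.
Adding the 4 years base period to 2007-09-07 gives a deadline of 2011-09-07, before any tolling.
The emergency suspension of filing deadlines from 2010-08-24 to 2011-05-27 tolled the period for 276 days, extending the deadline to 2012-06-09.
The plaintiff's legal incapacity starting 2012-07-17 came too late — the period had run on 2012-06-09 — and so does not extend the deadline.
Although a pending arbitration ran from 2010-02-12 to 2010-07-29, the stated rules do not make that a tolling event, so it is disregarded.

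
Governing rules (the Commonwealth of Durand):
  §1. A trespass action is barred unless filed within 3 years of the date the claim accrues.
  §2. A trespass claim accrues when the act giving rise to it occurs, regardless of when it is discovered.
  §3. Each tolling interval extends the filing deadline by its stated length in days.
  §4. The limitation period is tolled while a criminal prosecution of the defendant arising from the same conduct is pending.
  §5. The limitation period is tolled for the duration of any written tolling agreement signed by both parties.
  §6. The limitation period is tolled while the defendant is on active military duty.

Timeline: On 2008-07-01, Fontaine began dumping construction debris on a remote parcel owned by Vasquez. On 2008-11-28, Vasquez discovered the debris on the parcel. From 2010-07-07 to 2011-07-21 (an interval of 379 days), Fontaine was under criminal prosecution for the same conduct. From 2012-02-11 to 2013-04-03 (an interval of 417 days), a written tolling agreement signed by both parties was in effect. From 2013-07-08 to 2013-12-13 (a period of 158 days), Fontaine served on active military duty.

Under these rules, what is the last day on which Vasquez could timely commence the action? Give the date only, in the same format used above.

Because the rule ties accrual to occurrence, the claim accrued on 2008-07-01, not on the 2008-11-28 discovery date.
The untolled deadline — 3 years after 2008-07-01 — is 2011-07-01.
The pending criminal prosecution from 2010-07-07 to 2011-07-21 tolled the period for 379 days, extending the deadline to 2012-07-14.
The written tolling agreement from 2012-02-11 to 2013-04-03 tolled the period for 417 days, extending the deadline to 2013-09-04.
The period was tolled for 158 days by the defendant's active military service (2013-07-08 to 2013-12-13), pushing the deadline to 2014-02-09.

2014-02-09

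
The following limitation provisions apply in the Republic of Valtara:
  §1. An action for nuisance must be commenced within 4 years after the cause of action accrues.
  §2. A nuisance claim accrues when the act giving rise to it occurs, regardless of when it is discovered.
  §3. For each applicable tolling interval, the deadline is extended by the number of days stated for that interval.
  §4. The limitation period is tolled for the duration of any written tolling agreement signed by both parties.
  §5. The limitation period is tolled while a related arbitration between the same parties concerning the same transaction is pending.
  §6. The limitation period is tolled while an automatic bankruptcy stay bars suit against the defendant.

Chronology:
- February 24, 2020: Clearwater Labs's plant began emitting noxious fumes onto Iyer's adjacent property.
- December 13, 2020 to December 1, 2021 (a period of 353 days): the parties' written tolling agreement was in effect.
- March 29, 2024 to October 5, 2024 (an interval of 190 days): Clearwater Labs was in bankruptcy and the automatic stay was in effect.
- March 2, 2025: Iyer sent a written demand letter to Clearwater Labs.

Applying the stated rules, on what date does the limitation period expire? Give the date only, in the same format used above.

August 20, 2025

The limitation period began to run on February 24, 2020.
Adding the 4 years base period to February 24, 2020 gives a deadline of February 24, 2024, before any tolling.
The period was tolled for 353 days by the written tolling agreement (December 13, 2020 to December 1, 2021), pushing the deadline to February 11, 2025.
Because the automatic bankruptcy stay ran from March 29, 2024 to October 5, 2024, the deadline is extended by 190 days to August 20, 2025.
Nothing else in the chronology tolls or restarts the period.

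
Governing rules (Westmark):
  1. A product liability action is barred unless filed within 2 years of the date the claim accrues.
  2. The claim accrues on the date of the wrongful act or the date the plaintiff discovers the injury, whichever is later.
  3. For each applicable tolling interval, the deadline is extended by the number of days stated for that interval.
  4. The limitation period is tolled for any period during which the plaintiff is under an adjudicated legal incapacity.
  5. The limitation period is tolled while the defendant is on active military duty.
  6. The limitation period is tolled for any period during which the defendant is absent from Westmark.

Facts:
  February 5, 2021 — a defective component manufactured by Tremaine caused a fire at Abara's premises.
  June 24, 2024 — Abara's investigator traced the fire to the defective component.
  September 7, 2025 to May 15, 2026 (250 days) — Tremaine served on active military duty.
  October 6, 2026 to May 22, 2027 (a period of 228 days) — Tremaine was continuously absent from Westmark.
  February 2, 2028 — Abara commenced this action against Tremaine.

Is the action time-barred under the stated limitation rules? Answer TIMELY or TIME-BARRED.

Because discovery on June 24, 2024 post-dates the February 5, 2021 act, accrual under the later-of rule falls on June 24, 2024.
2 years from June 24, 2024 is June 24, 2026.
The defendant's active military service from September 7, 2025 to May 15, 2026 tolled the period for 250 days, extending the deadline to March 1, 2027.
The period was tolled for 228 days by the defendant's absence from the jurisdiction (October 6, 2026 to May 22, 2027), pushing the deadline to October 15, 2027.
The February 2, 2028 filing falls after the October 15, 2027 deadline; the claim is time-barred.

TIME-BARRED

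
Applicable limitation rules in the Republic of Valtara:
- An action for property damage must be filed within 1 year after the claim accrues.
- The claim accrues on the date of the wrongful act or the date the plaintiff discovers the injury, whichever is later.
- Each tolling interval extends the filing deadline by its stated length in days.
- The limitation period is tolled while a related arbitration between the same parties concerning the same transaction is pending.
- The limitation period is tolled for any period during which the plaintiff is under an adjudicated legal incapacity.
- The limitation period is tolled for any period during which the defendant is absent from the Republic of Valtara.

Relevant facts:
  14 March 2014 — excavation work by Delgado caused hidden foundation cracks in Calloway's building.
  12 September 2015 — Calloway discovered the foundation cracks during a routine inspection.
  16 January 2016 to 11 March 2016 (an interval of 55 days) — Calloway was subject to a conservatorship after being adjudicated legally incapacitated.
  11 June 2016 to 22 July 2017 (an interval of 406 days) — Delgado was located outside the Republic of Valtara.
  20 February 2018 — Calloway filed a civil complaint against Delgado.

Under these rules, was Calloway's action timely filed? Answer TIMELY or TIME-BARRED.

TIME-BARRED

Taking the later of the act (14 March 2014) and discovery (12 September 2015), the claim accrued on 12 September 2015.
The untolled deadline — 1 year after 12 September 2015 — is 12 September 2016.
The plaintiff's legal incapacity from 16 January 2016 to 11 March 2016 tolled the period for 55 days, extending the deadline to 6 November 2016.
Because the defendant's absence from the jurisdiction ran from 11 June 2016 to 22 July 2017, the deadline is extended by 406 days to 17 December 2017.
The 20 February 2018 filing falls after the 17 December 2017 deadline; the claim is time-barred.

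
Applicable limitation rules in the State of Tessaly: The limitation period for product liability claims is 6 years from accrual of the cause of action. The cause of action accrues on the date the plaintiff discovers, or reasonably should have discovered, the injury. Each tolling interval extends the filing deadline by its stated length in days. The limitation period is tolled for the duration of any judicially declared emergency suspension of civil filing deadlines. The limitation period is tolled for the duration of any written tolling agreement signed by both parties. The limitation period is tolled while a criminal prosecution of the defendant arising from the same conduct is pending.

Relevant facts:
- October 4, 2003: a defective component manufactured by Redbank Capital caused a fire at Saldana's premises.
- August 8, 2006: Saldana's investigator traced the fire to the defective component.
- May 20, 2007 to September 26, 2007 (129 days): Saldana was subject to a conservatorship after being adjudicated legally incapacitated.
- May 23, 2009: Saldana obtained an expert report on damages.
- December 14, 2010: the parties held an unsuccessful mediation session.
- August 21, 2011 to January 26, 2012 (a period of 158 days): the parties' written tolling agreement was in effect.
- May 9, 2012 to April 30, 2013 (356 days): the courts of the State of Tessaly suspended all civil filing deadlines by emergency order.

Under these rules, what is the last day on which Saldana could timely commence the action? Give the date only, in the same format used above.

January 4, 2014

Accrual is tied to discovery, so the period began on August 8, 2006 rather than on October 4, 2003 when the act occurred.
6 years from August 8, 2006 is August 8, 2012.
Because the written tolling agreement ran from August 21, 2011 to January 26, 2012, the deadline is extended by 158 days to January 13, 2013.
The emergency suspension of filing deadlines from May 9, 2012 to April 30, 2013 tolled the period for 356 days, extending the deadline to January 4, 2014.
Although the plaintiff's incapacity ran from May 20, 2007 to September 26, 2007, the stated rules do not make that a tolling event, so it is disregarded.
Nothing else in the chronology tolls or restarts the period.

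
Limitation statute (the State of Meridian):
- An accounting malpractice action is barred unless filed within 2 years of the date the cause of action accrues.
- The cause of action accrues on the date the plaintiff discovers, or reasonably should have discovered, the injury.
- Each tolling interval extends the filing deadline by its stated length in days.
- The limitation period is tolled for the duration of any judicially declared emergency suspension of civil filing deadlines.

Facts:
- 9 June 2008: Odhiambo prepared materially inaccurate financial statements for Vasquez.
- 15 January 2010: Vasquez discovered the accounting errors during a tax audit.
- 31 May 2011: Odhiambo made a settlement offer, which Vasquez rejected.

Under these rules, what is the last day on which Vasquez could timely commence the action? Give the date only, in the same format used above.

15 January 2012

Accrual is tied to discovery, so the period began on 15 January 2010 rather than on 9 June 2008 when the act occurred.
Adding the 2 years base period to 15 January 2010 gives a deadline of 15 January 2012, before any tolling.
The other events in the timeline have no effect on the limitation period under the stated rules.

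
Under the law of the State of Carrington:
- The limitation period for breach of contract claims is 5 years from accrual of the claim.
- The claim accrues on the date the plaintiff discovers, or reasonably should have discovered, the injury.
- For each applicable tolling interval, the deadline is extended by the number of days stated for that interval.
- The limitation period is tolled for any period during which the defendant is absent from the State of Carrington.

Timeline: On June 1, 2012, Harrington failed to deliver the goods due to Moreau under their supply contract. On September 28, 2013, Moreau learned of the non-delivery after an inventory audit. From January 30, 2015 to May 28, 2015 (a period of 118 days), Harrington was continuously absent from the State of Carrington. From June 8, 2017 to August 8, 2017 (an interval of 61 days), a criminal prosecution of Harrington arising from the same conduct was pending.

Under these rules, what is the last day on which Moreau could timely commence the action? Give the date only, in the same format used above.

Under the discovery rule, the claim accrued on September 28, 2013, when Moreau discovered the injury — not on the June 1, 2012 date of the underlying act.
Adding the 5 years base period to September 28, 2013 gives a deadline of September 28, 2018, before any tolling.
The period was tolled for 118 days by the defendant's absence from the jurisdiction (January 30, 2015 to May 28, 2015), pushing the deadline to January 24, 2019.
The pending criminal prosecution from June 8, 2017 to August 8, 2017 does not toll the period, because no stated rule makes a criminal prosecution a tolling event.

January 24, 2019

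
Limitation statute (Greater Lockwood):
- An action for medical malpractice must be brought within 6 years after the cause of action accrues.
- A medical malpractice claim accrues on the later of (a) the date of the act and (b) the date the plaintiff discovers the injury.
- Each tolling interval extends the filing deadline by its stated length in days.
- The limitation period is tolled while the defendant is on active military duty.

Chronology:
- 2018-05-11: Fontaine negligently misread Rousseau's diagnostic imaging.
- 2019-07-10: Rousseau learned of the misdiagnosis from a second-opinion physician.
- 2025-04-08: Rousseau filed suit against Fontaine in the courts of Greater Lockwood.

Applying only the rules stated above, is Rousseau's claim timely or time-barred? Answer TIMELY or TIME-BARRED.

The claim accrued on 2019-07-10 — the later of the 2018-05-11 act and the 2019-07-10 discovery.
The untolled deadline — 6 years after 2019-07-10 — is 2025-07-10.
The 2025-04-08 filing precedes the 2025-07-10 deadline; the claim is timely.

TIMELY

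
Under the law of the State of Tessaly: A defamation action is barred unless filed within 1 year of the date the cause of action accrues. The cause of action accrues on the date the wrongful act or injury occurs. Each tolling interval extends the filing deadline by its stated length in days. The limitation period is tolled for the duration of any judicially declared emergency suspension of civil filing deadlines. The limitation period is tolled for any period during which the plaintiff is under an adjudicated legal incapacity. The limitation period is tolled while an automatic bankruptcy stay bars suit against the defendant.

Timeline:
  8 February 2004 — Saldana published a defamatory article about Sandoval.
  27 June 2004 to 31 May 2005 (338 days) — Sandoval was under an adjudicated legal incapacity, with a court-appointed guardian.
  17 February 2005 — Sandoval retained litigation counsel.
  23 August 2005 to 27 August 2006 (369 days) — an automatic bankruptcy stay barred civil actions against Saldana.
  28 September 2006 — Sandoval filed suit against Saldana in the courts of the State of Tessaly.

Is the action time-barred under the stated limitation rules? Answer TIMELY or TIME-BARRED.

The claim accrued on 8 February 2004, when the wrongful act occurred.
Adding the 1 year base period to 8 February 2004 gives a deadline of 8 February 2005, before any tolling.
The plaintiff's legal incapacity from 27 June 2004 to 31 May 2005 tolled the period for 338 days, extending the deadline to 12 January 2006.
Because the automatic bankruptcy stay ran from 23 August 2005 to 27 August 2006, the deadline is extended by 369 days to 16 January 2007.
None of the other events listed affects the running of the period under the stated rules.
The 28 September 2006 filing precedes the 16 January 2007 deadline; the claim is timely.

TIMELY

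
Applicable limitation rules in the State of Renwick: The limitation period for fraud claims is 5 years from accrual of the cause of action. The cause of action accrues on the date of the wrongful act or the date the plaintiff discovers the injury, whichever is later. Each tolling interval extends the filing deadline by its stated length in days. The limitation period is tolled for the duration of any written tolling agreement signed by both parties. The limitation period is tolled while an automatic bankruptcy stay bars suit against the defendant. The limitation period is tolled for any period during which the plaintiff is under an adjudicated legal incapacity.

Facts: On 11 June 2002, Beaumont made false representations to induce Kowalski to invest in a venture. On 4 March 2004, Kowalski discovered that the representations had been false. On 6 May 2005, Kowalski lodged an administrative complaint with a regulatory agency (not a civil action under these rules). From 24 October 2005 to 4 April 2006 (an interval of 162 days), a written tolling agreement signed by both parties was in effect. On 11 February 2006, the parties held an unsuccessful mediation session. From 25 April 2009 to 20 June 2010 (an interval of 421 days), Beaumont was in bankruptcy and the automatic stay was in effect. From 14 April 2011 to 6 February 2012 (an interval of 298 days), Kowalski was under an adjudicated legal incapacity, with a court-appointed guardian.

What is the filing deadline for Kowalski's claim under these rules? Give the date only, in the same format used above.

Taking the later of the act (11 June 2002) and discovery (4 March 2004), the claim accrued on 4 March 2004.
The untolled deadline — 5 years after 4 March 2004 — is 4 March 2009.
Because the written tolling agreement ran from 24 October 2005 to 4 April 2006, the deadline is extended by 162 days to 13 August 2009.
Because the automatic bankruptcy stay ran from 25 April 2009 to 20 June 2010, the deadline is extended by 421 days to 8 October 2010.
The plaintiff's legal incapacity from 14 April 2011 to 6 February 2012 began after the period had already run on 8 October 2010, so it has no tolling effect.
Nothing else in the chronology tolls or restarts the period.

8 October 2010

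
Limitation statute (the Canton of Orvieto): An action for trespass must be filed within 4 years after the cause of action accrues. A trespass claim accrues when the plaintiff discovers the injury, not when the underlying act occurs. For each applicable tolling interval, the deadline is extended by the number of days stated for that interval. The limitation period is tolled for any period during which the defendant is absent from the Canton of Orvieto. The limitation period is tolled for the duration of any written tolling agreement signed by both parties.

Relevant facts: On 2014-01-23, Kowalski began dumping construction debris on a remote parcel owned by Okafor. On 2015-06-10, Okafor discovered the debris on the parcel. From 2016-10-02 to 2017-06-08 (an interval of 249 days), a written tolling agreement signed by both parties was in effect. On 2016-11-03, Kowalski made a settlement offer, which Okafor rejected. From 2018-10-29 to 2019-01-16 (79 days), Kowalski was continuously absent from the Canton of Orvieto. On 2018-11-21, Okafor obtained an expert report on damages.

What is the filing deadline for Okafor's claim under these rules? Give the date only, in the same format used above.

2020-05-03

The claim did not accrue until Okafor discovered the injury on 2015-06-10; the 2014-01-23 act date does not start the clock under the stated rule.
4 years from 2015-06-10 is 2019-06-10.
The written tolling agreement from 2016-10-02 to 2017-06-08 tolled the period for 249 days, extending the deadline to 2020-02-14.
The period was tolled for 79 days by the defendant's absence from the jurisdiction (2018-10-29 to 2019-01-16), pushing the deadline to 2020-05-03.
Nothing else in the chronology tolls or restarts the period.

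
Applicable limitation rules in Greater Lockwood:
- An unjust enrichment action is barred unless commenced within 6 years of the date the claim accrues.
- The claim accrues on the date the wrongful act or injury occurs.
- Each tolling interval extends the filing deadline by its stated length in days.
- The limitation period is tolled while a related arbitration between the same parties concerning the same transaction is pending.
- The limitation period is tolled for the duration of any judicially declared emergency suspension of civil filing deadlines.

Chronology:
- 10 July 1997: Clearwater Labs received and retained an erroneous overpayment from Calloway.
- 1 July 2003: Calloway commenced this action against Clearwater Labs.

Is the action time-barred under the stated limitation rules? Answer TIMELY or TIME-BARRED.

TIMELY

The limitation period began to run on 10 July 1997.
The untolled deadline — 6 years after 10 July 1997 — is 10 July 2003.
Filing on 1 July 2003 beat the 10 July 2003 deadline — the action is timely.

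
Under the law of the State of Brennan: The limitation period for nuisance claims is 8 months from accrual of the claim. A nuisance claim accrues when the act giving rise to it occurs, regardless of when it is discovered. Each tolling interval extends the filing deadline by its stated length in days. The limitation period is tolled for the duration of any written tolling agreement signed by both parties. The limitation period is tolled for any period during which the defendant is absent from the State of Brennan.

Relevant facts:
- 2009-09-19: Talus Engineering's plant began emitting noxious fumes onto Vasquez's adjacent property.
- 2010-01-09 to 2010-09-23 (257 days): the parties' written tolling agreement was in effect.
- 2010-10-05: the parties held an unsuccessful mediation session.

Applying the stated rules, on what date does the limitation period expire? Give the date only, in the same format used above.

The claim accrued on 2009-09-19, when the wrongful act occurred.
8 months from 2009-09-19 is 2010-05-19.
Because the written tolling agreement ran from 2010-01-09 to 2010-09-23, the deadline is extended by 257 days to 2011-01-31.
Nothing else in the chronology tolls or restarts the period.

2011-01-31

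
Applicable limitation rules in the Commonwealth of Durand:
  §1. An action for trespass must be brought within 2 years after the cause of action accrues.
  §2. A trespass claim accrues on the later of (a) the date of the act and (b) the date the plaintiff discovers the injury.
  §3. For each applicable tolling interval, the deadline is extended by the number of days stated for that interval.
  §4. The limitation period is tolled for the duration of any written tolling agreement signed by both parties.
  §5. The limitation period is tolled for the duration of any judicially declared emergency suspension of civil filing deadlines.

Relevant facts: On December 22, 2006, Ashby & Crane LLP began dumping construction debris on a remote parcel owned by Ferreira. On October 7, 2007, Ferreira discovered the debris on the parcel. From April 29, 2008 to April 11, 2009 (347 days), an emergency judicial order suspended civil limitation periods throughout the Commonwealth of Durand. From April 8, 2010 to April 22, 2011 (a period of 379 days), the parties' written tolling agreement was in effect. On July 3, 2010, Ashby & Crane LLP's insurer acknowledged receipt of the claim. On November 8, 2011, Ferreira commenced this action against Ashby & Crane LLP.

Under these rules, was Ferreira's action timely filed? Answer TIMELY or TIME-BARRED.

TIME-BARRED

The claim accrued on October 7, 2007 — the later of the December 22, 2006 act and the October 7, 2007 discovery.
Adding the 2 years base period to October 7, 2007 gives a deadline of October 7, 2009, before any tolling.
The period was tolled for 347 days by the emergency suspension of filing deadlines (April 29, 2008 to April 11, 2009), pushing the deadline to September 19, 2010.
The written tolling agreement from April 8, 2010 to April 22, 2011 tolled the period for 379 days, extending the deadline to October 3, 2011.
The other events in the timeline have no effect on the limitation period under the stated rules.
Filing on November 8, 2011 missed the October 3, 2011 deadline — the action is time-barred.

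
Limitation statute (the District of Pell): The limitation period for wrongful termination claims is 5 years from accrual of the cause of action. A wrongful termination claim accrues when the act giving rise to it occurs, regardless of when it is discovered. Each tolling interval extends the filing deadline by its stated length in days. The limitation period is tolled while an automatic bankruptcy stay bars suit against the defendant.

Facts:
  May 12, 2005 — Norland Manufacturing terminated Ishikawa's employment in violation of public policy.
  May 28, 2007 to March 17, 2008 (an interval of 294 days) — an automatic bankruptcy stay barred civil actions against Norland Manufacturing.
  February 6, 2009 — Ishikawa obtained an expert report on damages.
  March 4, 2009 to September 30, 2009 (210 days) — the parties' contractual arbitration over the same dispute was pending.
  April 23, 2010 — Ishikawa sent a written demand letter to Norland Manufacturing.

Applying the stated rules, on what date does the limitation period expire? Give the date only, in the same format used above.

March 2, 2011

The claim accrued on May 12, 2005, when the wrongful act occurred.
5 years from May 12, 2005 is May 12, 2010.
The automatic bankruptcy stay from May 28, 2007 to March 17, 2008 tolled the period for 294 days, extending the deadline to March 2, 2011.
No stated provision tolls the period for a pending arbitration, so the interval from March 4, 2009 to September 30, 2009 has no effect on the deadline.
The other events in the timeline have no effect on the limitation period under the stated rules.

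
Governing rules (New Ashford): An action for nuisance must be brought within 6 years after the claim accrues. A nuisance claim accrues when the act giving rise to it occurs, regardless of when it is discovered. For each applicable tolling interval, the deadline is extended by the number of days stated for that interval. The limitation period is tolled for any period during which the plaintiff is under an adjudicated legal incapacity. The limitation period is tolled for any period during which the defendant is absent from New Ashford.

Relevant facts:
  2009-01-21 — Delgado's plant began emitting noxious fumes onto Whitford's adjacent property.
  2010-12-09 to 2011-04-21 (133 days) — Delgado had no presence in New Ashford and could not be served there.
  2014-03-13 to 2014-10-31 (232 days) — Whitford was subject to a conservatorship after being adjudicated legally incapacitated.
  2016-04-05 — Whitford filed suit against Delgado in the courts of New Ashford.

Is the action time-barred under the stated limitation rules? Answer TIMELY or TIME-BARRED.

The claim accrued on 2009-01-21, when the wrongful act occurred.
The untolled deadline — 6 years after 2009-01-21 — is 2015-01-21.
Because the defendant's absence from the jurisdiction ran from 2010-12-09 to 2011-04-21, the deadline is extended by 133 days to 2015-06-03.
The period was tolled for 232 days by the plaintiff's legal incapacity (2014-03-13 to 2014-10-31), pushing the deadline to 2016-01-21.
Filing on 2016-04-05 missed the 2016-01-21 deadline — the action is time-barred.

TIME-BARRED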